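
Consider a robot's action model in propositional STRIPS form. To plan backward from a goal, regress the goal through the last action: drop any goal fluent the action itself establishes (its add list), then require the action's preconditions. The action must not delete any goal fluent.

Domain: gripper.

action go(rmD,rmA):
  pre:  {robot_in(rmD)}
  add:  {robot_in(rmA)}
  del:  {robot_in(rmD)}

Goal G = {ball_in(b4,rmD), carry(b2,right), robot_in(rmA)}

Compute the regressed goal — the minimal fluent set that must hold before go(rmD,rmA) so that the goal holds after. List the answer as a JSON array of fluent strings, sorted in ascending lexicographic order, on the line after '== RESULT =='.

Compute (G \ add) ∪ pre:
  G ∩ del = {}  (empty — regression defined)
  G \ add = {ball_in(b4,rmD), carry(b2,right), robot_in(rmA)} \ {robot_in(rmA)} = {ball_in(b4,rmD), carry(b2,right)}
  ∪ pre   = {ball_in(b4,rmD), carry(b2,right)} ∪ {robot_in(rmD)}
          = {ball_in(b4,rmD), carry(b2,right), robot_in(rmD)}

== RESULT ==
["ball_in(b4,rmD)", "carry(b2,right)", "robot_in(rmD)"]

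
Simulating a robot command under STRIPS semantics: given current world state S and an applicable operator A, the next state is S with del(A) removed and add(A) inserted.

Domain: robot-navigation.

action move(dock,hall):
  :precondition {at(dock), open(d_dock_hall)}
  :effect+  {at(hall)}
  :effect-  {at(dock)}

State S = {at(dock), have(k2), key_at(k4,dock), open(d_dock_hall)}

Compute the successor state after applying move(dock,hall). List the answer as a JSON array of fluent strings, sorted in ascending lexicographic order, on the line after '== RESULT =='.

Progress:
  pre ⊆ S: {at(dock), open(d_dock_hall)} ⊆ S  — applicable
  S \ del = {have(k2), key_at(k4,dock), open(d_dock_hall)}
  ∪ add   = {at(hall), have(k2), key_at(k4,dock), open(d_dock_hall)}

== RESULT ==
["at(hall)", "have(k2)", "key_at(k4,dock)", "open(d_dock_hall)"]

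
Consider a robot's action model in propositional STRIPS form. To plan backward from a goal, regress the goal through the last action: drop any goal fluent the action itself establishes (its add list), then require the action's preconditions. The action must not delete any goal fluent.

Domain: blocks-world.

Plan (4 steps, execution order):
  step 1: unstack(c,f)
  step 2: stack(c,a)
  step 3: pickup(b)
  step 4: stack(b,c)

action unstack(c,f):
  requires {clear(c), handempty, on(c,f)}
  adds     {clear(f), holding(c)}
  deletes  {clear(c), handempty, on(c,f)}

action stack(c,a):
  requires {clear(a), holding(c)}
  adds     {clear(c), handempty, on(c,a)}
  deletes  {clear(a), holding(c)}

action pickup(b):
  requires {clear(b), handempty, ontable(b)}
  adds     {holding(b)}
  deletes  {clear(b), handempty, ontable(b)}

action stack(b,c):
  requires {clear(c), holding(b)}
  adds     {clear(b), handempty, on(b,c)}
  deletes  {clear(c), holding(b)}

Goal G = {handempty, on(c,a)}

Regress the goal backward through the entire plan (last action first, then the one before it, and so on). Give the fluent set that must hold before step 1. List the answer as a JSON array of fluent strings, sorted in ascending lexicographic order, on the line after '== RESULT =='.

Regress step by step:
  through step 4 (stack(b,c)): drop {handempty}, keep {on(c,a)}, require {clear(c), holding(b)}
    → {clear(c), holding(b), on(c,a)}
  through step 3 (pickup(b)): drop {holding(b)}, keep {clear(c), on(c,a)}, require {clear(b), handempty, ontable(b)}
    → {clear(b), clear(c), handempty, on(c,a), ontable(b)}
  through step 2 (stack(c,a)): drop {clear(c), handempty, on(c,a)}, keep {clear(b), ontable(b)}, require {clear(a), holding(c)}
    → {clear(a), clear(b), holding(c), ontable(b)}
  through step 1 (unstack(c,f)): drop {holding(c)}, keep {clear(a), clear(b), ontable(b)}, require {clear(c), handempty, on(c,f)}
    → {clear(a), clear(b), clear(c), handempty, on(c,f), ontable(b)}

== RESULT ==
["clear(a)", "clear(b)", "clear(c)", "handempty", "on(c,f)", "ontable(b)"]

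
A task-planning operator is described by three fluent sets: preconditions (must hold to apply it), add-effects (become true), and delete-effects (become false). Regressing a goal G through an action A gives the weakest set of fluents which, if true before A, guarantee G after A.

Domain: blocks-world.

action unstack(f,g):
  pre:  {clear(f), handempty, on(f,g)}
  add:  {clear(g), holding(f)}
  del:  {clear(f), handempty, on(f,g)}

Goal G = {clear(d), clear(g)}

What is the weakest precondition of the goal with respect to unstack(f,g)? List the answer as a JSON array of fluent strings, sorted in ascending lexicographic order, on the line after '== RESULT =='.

Regress:
  G ∩ del = {}  (empty — regression defined)
  G \ add = {clear(d), clear(g)} \ {clear(g), holding(f)} = {clear(d)}
  ∪ pre   = {clear(d)} ∪ {clear(f), handempty, on(f,g)}
          = {clear(d), clear(f), handempty, on(f,g)}

== RESULT ==
["clear(d)", "clear(f)", "handempty", "on(f,g)"]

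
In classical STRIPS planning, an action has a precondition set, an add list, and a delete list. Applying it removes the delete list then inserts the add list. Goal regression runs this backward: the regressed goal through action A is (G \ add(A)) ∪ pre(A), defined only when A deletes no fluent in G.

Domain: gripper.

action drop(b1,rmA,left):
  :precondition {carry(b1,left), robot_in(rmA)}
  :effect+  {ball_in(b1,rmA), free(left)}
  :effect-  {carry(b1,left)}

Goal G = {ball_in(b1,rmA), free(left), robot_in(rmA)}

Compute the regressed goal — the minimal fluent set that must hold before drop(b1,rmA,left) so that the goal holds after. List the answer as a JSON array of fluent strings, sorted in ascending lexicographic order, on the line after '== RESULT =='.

Compute (G \ add) ∪ pre:
  G ∩ del = {}  (empty — regression defined)
  G \ add = {ball_in(b1,rmA), free(left), robot_in(rmA)} \ {ball_in(b1,rmA), free(left)} = {robot_in(rmA)}
  ∪ pre   = {robot_in(rmA)} ∪ {carry(b1,left), robot_in(rmA)}
          = {carry(b1,left), robot_in(rmA)}

== RESULT ==
["carry(b1,left)", "robot_in(rmA)"]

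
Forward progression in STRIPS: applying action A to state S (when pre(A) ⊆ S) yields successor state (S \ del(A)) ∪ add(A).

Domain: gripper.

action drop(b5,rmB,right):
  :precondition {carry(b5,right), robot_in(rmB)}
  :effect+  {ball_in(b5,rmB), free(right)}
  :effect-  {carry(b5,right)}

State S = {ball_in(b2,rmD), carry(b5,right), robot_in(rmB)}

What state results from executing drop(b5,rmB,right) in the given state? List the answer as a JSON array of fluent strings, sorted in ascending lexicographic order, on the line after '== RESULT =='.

Progress:
  pre ⊆ S: {carry(b5,right), robot_in(rmB)} ⊆ S  — applicable
  S \ del = {ball_in(b2,rmD), robot_in(rmB)}
  ∪ add   = {ball_in(b2,rmD), ball_in(b5,rmB), free(right), robot_in(rmB)}

== RESULT ==
["ball_in(b2,rmD)", "ball_in(b5,rmB)", "free(right)", "robot_in(rmB)"]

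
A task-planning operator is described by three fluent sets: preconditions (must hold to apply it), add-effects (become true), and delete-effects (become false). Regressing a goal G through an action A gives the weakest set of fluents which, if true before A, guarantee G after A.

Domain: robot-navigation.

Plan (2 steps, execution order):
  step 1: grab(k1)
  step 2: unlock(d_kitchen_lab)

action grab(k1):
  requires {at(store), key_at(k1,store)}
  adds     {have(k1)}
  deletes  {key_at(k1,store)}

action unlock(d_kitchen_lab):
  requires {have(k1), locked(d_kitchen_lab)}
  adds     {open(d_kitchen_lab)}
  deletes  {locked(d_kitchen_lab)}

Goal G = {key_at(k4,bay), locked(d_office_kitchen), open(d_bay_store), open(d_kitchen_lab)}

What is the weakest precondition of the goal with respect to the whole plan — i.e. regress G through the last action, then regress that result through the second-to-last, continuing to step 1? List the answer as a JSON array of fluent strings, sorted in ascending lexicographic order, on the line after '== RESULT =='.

Work backward from the goal:
  through step 2 (unlock(d_kitchen_lab)): drop {open(d_kitchen_lab)}, keep {key_at(k4,bay), locked(d_office_kitchen), open(d_bay_store)}, require {have(k1), locked(d_kitchen_lab)}
    → {have(k1), key_at(k4,bay), locked(d_kitchen_lab), locked(d_office_kitchen), open(d_bay_store)}
  through step 1 (grab(k1)): drop {have(k1)}, keep {key_at(k4,bay), locked(d_kitchen_lab), locked(d_office_kitchen), open(d_bay_store)}, require {at(store), key_at(k1,store)}
    → {at(store), key_at(k1,store), key_at(k4,bay), locked(d_kitchen_lab), locked(d_office_kitchen), open(d_bay_store)}

== RESULT ==
["at(store)", "key_at(k1,store)", "key_at(k4,bay)", "locked(d_kitchen_lab)", "locked(d_office_kitchen)", "open(d_bay_store)"]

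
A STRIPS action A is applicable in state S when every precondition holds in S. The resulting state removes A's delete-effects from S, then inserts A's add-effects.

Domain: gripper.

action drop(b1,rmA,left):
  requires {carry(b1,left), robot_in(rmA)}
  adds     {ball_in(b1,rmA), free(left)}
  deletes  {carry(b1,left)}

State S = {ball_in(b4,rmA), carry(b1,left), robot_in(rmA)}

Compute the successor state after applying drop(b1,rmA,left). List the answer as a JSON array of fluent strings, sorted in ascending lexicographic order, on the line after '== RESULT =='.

Progress:
  pre ⊆ S: {carry(b1,left), robot_in(rmA)} ⊆ S  — applicable
  S \ del = {ball_in(b4,rmA), robot_in(rmA)}
  ∪ add   = {ball_in(b1,rmA), ball_in(b4,rmA), free(left), robot_in(rmA)}

== RESULT ==
["ball_in(b1,rmA)", "ball_in(b4,rmA)", "free(left)", "robot_in(rmA)"]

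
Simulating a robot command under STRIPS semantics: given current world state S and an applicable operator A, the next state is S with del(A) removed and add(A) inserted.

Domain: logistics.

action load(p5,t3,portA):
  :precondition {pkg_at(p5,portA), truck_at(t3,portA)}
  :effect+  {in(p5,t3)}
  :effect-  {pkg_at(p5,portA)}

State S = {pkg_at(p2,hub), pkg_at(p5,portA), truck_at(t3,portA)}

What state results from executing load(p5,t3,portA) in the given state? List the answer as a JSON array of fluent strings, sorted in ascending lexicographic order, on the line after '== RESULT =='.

Progress:
  pre ⊆ S: {pkg_at(p5,portA), truck_at(t3,portA)} ⊆ S  — applicable
  S \ del = {pkg_at(p2,hub), truck_at(t3,portA)}
  ∪ add   = {in(p5,t3), pkg_at(p2,hub), truck_at(t3,portA)}

== RESULT ==
["in(p5,t3)", "pkg_at(p2,hub)", "truck_at(t3,portA)"]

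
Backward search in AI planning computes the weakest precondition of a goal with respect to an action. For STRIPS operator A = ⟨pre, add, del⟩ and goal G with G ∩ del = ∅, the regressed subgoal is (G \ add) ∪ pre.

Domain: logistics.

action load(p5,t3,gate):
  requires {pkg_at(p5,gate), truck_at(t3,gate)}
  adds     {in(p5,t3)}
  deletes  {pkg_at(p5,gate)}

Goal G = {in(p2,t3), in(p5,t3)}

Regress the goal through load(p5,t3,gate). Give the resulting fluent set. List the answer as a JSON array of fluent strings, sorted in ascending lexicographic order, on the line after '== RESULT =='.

Compute (G \ add) ∪ pre:
  G ∩ del = {}  (empty — regression defined)
  G \ add = {in(p2,t3), in(p5,t3)} \ {in(p5,t3)} = {in(p2,t3)}
  ∪ pre   = {in(p2,t3)} ∪ {pkg_at(p5,gate), truck_at(t3,gate)}
          = {in(p2,t3), pkg_at(p5,gate), truck_at(t3,gate)}

== RESULT ==
["in(p2,t3)", "pkg_at(p5,gate)", "truck_at(t3,gate)"]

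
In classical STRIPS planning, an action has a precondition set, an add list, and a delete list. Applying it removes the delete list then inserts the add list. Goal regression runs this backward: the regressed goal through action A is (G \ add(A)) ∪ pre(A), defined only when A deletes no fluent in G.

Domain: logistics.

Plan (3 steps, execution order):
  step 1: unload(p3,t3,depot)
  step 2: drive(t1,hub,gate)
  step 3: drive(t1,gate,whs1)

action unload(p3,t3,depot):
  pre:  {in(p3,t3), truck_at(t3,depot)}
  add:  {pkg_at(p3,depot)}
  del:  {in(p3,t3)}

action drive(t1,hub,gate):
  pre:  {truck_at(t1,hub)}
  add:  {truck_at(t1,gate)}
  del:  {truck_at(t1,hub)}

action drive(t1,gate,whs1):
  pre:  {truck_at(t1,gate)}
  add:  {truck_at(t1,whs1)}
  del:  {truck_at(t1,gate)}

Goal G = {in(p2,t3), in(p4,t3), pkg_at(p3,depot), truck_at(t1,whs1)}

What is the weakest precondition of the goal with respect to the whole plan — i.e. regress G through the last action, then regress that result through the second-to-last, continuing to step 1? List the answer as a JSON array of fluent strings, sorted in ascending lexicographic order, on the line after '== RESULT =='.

Work backward from the goal:
  through step 3 (drive(t1,gate,whs1)): drop {truck_at(t1,whs1)}, keep {in(p2,t3), in(p4,t3), pkg_at(p3,depot)}, require {truck_at(t1,gate)}
    → {in(p2,t3), in(p4,t3), pkg_at(p3,depot), truck_at(t1,gate)}
  through step 2 (drive(t1,hub,gate)): drop {truck_at(t1,gate)}, keep {in(p2,t3), in(p4,t3), pkg_at(p3,depot)}, require {truck_at(t1,hub)}
    → {in(p2,t3), in(p4,t3), pkg_at(p3,depot), truck_at(t1,hub)}
  through step 1 (unload(p3,t3,depot)): drop {pkg_at(p3,depot)}, keep {in(p2,t3), in(p4,t3), truck_at(t1,hub)}, require {in(p3,t3), truck_at(t3,depot)}
    → {in(p2,t3), in(p3,t3), in(p4,t3), truck_at(t1,hub), truck_at(t3,depot)}

== RESULT ==
["in(p2,t3)", "in(p3,t3)", "in(p4,t3)", "truck_at(t1,hub)", "truck_at(t3,depot)"]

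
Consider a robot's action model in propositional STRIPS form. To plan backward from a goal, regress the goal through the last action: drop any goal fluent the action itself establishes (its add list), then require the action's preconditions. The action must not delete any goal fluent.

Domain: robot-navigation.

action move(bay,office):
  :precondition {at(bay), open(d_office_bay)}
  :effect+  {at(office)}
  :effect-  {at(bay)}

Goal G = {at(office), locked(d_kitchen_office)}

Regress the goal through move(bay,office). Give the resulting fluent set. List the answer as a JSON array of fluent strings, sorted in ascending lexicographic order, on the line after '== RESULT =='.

Compute (G \ add) ∪ pre:
  G ∩ del = {}  (empty — regression defined)
  G \ add = {at(office), locked(d_kitchen_office)} \ {at(office)} = {locked(d_kitchen_office)}
  ∪ pre   = {locked(d_kitchen_office)} ∪ {at(bay), open(d_office_bay)}
          = {at(bay), locked(d_kitchen_office), open(d_office_bay)}

== RESULT ==
["at(bay)", "locked(d_kitchen_office)", "open(d_office_bay)"]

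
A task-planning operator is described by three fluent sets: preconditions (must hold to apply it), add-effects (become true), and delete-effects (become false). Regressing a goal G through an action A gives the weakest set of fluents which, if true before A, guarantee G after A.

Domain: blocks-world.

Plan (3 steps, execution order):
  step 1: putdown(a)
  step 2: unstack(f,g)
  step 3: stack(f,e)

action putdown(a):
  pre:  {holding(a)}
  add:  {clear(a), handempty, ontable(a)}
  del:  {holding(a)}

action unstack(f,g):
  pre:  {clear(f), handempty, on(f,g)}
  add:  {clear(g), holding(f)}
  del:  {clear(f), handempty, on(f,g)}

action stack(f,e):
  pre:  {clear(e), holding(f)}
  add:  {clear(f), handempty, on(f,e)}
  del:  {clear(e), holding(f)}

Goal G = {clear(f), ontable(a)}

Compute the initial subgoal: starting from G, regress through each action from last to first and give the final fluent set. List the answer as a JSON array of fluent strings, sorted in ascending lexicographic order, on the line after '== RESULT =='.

Work backward from the goal:
  through step 3 (stack(f,e)): drop {clear(f)}, keep {ontable(a)}, require {clear(e), holding(f)}
    → {clear(e), holding(f), ontable(a)}
  through step 2 (unstack(f,g)): drop {holding(f)}, keep {clear(e), ontable(a)}, require {clear(f), handempty, on(f,g)}
    → {clear(e), clear(f), handempty, on(f,g), ontable(a)}
  through step 1 (putdown(a)): drop {handempty, ontable(a)}, keep {clear(e), clear(f), on(f,g)}, require {holding(a)}
    → {clear(e), clear(f), holding(a), on(f,g)}

== RESULT ==
["clear(e)", "clear(f)", "holding(a)", "on(f,g)"]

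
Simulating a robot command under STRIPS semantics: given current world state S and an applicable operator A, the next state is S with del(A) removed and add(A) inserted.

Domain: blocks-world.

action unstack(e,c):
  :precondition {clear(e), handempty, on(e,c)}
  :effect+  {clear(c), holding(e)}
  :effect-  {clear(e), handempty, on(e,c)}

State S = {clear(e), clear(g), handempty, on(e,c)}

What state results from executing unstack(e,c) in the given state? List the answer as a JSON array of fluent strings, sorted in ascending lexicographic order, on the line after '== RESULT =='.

Compute (S \ del) ∪ add:
  pre ⊆ S: {clear(e), handempty, on(e,c)} ⊆ S  — applicable
  S \ del = {clear(g)}
  ∪ add   = {clear(c), clear(g), holding(e)}

== RESULT ==
["clear(c)", "clear(g)", "holding(e)"]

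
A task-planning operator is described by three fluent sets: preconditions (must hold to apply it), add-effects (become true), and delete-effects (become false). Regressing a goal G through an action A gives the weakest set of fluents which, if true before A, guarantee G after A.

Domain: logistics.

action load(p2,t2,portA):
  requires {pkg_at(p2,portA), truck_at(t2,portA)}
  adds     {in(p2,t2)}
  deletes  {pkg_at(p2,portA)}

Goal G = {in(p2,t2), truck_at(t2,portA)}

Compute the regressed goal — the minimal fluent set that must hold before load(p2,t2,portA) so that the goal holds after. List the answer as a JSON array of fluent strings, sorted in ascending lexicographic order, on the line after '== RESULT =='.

Compute (G \ add) ∪ pre:
  G ∩ del = {}  (empty — regression defined)
  G \ add = {in(p2,t2), truck_at(t2,portA)} \ {in(p2,t2)} = {truck_at(t2,portA)}
  ∪ pre   = {truck_at(t2,portA)} ∪ {pkg_at(p2,portA), truck_at(t2,portA)}
          = {pkg_at(p2,portA), truck_at(t2,portA)}

== RESULT ==
["pkg_at(p2,portA)", "truck_at(t2,portA)"]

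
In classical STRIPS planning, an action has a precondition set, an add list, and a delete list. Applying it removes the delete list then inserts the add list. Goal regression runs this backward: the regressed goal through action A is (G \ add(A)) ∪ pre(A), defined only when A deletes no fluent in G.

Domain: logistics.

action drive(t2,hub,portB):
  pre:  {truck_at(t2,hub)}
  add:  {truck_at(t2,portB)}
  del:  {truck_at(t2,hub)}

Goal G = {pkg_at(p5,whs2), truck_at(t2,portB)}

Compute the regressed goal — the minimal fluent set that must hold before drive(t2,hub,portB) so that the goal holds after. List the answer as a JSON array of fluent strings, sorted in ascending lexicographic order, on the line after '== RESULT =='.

Regress:
  G ∩ del = {}  (empty — regression defined)
  G \ add = {pkg_at(p5,whs2), truck_at(t2,portB)} \ {truck_at(t2,portB)} = {pkg_at(p5,whs2)}
  ∪ pre   = {pkg_at(p5,whs2)} ∪ {truck_at(t2,hub)}
          = {pkg_at(p5,whs2), truck_at(t2,hub)}

== RESULT ==
["pkg_at(p5,whs2)", "truck_at(t2,hub)"]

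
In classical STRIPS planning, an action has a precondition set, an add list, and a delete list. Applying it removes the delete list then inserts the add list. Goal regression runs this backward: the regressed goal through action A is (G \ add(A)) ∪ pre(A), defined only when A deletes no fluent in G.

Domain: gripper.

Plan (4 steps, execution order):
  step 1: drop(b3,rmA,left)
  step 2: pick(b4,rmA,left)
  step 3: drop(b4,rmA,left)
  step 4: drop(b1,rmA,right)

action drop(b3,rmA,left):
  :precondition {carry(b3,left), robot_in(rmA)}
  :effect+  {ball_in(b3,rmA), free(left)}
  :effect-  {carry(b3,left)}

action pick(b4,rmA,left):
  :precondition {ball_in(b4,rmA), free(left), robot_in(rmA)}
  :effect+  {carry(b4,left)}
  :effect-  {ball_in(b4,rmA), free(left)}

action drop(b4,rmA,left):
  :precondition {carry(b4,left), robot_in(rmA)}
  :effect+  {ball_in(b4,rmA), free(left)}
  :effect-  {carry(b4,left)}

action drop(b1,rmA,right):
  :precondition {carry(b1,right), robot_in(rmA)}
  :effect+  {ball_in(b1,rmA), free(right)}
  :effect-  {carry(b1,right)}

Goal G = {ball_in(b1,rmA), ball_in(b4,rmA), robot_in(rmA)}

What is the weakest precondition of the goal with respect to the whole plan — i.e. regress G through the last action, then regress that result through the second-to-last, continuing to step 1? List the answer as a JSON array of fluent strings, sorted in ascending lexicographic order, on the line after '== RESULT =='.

Regress step by step:
  through step 4 (drop(b1,rmA,right)): drop {ball_in(b1,rmA)}, keep {ball_in(b4,rmA), robot_in(rmA)}, require {carry(b1,right), robot_in(rmA)}
    → {ball_in(b4,rmA), carry(b1,right), robot_in(rmA)}
  through step 3 (drop(b4,rmA,left)): drop {ball_in(b4,rmA)}, keep {carry(b1,right), robot_in(rmA)}, require {carry(b4,left), robot_in(rmA)}
    → {carry(b1,right), carry(b4,left), robot_in(rmA)}
  through step 2 (pick(b4,rmA,left)): drop {carry(b4,left)}, keep {carry(b1,right), robot_in(rmA)}, require {ball_in(b4,rmA), free(left), robot_in(rmA)}
    → {ball_in(b4,rmA), carry(b1,right), free(left), robot_in(rmA)}
  through step 1 (drop(b3,rmA,left)): drop {free(left)}, keep {ball_in(b4,rmA), carry(b1,right), robot_in(rmA)}, require {carry(b3,left), robot_in(rmA)}
    → {ball_in(b4,rmA), carry(b1,right), carry(b3,left), robot_in(rmA)}

== RESULT ==
["ball_in(b4,rmA)", "carry(b1,right)", "carry(b3,left)", "robot_in(rmA)"]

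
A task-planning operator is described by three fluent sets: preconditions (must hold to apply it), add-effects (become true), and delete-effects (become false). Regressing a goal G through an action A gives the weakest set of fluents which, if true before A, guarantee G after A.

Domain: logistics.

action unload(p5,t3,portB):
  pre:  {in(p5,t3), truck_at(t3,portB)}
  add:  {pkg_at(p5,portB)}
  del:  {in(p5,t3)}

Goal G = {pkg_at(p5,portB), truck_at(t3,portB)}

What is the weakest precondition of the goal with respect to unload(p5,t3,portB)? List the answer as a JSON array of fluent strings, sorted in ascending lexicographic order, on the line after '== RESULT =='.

Regress:
  G ∩ del = {}  (empty — regression defined)
  G \ add = {pkg_at(p5,portB), truck_at(t3,portB)} \ {pkg_at(p5,portB)} = {truck_at(t3,portB)}
  ∪ pre   = {truck_at(t3,portB)} ∪ {in(p5,t3), truck_at(t3,portB)}
          = {in(p5,t3), truck_at(t3,portB)}

== RESULT ==
["in(p5,t3)", "truck_at(t3,portB)"]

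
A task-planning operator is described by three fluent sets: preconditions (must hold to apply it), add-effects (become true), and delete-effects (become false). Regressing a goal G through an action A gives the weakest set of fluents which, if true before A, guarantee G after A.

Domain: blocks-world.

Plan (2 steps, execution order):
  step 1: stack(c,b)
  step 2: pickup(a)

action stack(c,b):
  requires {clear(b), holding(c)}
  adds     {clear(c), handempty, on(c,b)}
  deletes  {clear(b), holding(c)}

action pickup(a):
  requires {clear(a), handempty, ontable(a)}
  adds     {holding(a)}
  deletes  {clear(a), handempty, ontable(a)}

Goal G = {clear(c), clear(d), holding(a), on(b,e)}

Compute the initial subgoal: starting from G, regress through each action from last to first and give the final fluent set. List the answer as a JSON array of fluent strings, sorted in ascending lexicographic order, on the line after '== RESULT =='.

Work backward from the goal:
  through step 2 (pickup(a)): drop {holding(a)}, keep {clear(c), clear(d), on(b,e)}, require {clear(a), handempty, ontable(a)}
    → {clear(a), clear(c), clear(d), handempty, on(b,e), ontable(a)}
  through step 1 (stack(c,b)): drop {clear(c), handempty}, keep {clear(a), clear(d), on(b,e), ontable(a)}, require {clear(b), holding(c)}
    → {clear(a), clear(b), clear(d), holding(c), on(b,e), ontable(a)}

== RESULT ==
["clear(a)", "clear(b)", "clear(d)", "holding(c)", "on(b,e)", "ontable(a)"]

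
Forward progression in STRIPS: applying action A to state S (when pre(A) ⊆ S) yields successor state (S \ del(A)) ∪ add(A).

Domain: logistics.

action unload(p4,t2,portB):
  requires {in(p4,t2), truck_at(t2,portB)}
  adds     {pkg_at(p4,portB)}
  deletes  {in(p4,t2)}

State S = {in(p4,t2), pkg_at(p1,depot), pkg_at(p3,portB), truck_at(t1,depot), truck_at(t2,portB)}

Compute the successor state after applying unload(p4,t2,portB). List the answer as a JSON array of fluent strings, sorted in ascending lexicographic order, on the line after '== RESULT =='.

Compute (S \ del) ∪ add:
  pre ⊆ S: {in(p4,t2), truck_at(t2,portB)} ⊆ S  — applicable
  S \ del = {pkg_at(p1,depot), pkg_at(p3,portB), truck_at(t1,depot), truck_at(t2,portB)}
  ∪ add   = {pkg_at(p1,depot), pkg_at(p3,portB), pkg_at(p4,portB), truck_at(t1,depot), truck_at(t2,portB)}

== RESULT ==
["pkg_at(p1,depot)", "pkg_at(p3,portB)", "pkg_at(p4,portB)", "truck_at(t1,depot)", "truck_at(t2,portB)"]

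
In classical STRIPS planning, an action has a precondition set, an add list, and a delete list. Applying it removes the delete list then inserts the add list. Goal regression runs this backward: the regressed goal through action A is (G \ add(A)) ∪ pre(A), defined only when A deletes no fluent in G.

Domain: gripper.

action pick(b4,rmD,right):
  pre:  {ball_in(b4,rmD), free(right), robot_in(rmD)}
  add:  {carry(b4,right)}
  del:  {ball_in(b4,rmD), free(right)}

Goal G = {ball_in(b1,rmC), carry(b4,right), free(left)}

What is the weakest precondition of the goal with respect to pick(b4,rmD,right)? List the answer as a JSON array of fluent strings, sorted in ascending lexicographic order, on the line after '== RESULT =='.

Compute (G \ add) ∪ pre:
  G ∩ del = {}  (empty — regression defined)
  G \ add = {ball_in(b1,rmC), carry(b4,right), free(left)} \ {carry(b4,right)} = {ball_in(b1,rmC), free(left)}
  ∪ pre   = {ball_in(b1,rmC), free(left)} ∪ {ball_in(b4,rmD), free(right), robot_in(rmD)}
          = {ball_in(b1,rmC), ball_in(b4,rmD), free(left), free(right), robot_in(rmD)}

== RESULT ==
["ball_in(b1,rmC)", "ball_in(b4,rmD)", "free(left)", "free(right)", "robot_in(rmD)"]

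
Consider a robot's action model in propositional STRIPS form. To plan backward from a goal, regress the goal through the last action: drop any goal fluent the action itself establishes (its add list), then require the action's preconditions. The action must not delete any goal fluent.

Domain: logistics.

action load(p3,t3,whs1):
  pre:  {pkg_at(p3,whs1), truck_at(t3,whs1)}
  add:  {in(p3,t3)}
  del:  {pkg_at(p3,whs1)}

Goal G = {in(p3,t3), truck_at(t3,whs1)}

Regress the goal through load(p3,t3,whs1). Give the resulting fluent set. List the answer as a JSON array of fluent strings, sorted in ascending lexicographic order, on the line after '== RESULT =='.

Compute (G \ add) ∪ pre:
  G ∩ del = {}  (empty — regression defined)
  G \ add = {in(p3,t3), truck_at(t3,whs1)} \ {in(p3,t3)} = {truck_at(t3,whs1)}
  ∪ pre   = {truck_at(t3,whs1)} ∪ {pkg_at(p3,whs1), truck_at(t3,whs1)}
          = {pkg_at(p3,whs1), truck_at(t3,whs1)}

== RESULT ==
["pkg_at(p3,whs1)", "truck_at(t3,whs1)"]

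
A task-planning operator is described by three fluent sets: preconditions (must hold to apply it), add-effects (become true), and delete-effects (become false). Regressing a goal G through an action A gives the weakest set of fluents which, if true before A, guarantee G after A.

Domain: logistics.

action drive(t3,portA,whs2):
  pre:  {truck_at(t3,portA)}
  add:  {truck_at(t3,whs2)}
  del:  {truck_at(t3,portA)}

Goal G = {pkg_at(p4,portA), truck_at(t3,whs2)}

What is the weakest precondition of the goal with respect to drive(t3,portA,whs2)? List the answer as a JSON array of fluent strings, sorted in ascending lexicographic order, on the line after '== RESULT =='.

Compute (G \ add) ∪ pre:
  G ∩ del = {}  (empty — regression defined)
  G \ add = {pkg_at(p4,portA), truck_at(t3,whs2)} \ {truck_at(t3,whs2)} = {pkg_at(p4,portA)}
  ∪ pre   = {pkg_at(p4,portA)} ∪ {truck_at(t3,portA)}
          = {pkg_at(p4,portA), truck_at(t3,portA)}

== RESULT ==
["pkg_at(p4,portA)", "truck_at(t3,portA)"]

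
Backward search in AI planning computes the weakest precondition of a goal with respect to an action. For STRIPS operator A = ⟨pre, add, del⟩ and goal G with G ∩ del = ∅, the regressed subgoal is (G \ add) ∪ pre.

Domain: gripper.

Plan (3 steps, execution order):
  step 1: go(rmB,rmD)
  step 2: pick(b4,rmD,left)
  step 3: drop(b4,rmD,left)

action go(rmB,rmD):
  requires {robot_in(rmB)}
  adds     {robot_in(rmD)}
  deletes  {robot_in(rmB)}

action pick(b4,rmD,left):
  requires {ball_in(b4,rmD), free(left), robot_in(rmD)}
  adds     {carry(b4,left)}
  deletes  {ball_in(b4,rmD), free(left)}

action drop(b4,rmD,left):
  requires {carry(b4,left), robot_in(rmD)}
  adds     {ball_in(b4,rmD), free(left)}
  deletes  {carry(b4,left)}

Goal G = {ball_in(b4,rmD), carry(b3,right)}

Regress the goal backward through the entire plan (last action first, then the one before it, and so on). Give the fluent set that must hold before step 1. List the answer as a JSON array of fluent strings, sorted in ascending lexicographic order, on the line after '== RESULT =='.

Regress step by step:
  through step 3 (drop(b4,rmD,left)): drop {ball_in(b4,rmD)}, keep {carry(b3,right)}, require {carry(b4,left), robot_in(rmD)}
    → {carry(b3,right), carry(b4,left), robot_in(rmD)}
  through step 2 (pick(b4,rmD,left)): drop {carry(b4,left)}, keep {carry(b3,right), robot_in(rmD)}, require {ball_in(b4,rmD), free(left), robot_in(rmD)}
    → {ball_in(b4,rmD), carry(b3,right), free(left), robot_in(rmD)}
  through step 1 (go(rmB,rmD)): drop {robot_in(rmD)}, keep {ball_in(b4,rmD), carry(b3,right), free(left)}, require {robot_in(rmB)}
    → {ball_in(b4,rmD), carry(b3,right), free(left), robot_in(rmB)}

== RESULT ==
["ball_in(b4,rmD)", "carry(b3,right)", "free(left)", "robot_in(rmB)"]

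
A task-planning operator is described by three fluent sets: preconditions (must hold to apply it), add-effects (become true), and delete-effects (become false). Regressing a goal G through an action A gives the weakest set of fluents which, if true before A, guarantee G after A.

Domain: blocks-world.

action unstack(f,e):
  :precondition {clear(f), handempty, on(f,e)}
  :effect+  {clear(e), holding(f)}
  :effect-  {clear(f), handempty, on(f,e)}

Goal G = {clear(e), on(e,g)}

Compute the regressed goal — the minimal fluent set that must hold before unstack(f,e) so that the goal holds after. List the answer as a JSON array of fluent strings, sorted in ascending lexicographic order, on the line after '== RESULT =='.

Regress:
  G ∩ del = {}  (empty — regression defined)
  G \ add = {clear(e), on(e,g)} \ {clear(e), holding(f)} = {on(e,g)}
  ∪ pre   = {on(e,g)} ∪ {clear(f), handempty, on(f,e)}
          = {clear(f), handempty, on(e,g), on(f,e)}

== RESULT ==
["clear(f)", "handempty", "on(e,g)", "on(f,e)"]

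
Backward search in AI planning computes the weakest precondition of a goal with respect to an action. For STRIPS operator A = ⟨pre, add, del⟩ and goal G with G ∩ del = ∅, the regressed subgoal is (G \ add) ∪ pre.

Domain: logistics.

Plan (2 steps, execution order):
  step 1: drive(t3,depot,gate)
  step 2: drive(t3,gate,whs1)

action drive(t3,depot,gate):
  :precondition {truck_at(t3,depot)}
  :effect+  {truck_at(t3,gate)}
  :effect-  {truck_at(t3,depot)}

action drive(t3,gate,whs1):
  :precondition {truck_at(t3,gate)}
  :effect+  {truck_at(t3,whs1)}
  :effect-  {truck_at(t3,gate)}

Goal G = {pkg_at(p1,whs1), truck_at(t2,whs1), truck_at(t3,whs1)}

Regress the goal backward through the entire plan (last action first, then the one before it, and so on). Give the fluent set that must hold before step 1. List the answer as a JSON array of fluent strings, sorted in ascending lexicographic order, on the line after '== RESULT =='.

Regress step by step:
  through step 2 (drive(t3,gate,whs1)): drop {truck_at(t3,whs1)}, keep {pkg_at(p1,whs1), truck_at(t2,whs1)}, require {truck_at(t3,gate)}
    → {pkg_at(p1,whs1), truck_at(t2,whs1), truck_at(t3,gate)}
  through step 1 (drive(t3,depot,gate)): drop {truck_at(t3,gate)}, keep {pkg_at(p1,whs1), truck_at(t2,whs1)}, require {truck_at(t3,depot)}
    → {pkg_at(p1,whs1), truck_at(t2,whs1), truck_at(t3,depot)}

== RESULT ==
["pkg_at(p1,whs1)", "truck_at(t2,whs1)", "truck_at(t3,depot)"]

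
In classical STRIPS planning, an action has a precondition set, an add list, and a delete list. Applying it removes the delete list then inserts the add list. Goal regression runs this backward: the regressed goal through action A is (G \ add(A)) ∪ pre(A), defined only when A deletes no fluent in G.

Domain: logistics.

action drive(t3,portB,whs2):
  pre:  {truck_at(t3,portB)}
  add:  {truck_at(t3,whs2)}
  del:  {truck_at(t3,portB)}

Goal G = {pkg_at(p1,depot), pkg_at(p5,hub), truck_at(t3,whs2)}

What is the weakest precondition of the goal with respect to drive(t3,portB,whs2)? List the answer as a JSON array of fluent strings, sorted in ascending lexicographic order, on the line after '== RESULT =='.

Compute (G \ add) ∪ pre:
  G ∩ del = {}  (empty — regression defined)
  G \ add = {pkg_at(p1,depot), pkg_at(p5,hub), truck_at(t3,whs2)} \ {truck_at(t3,whs2)} = {pkg_at(p1,depot), pkg_at(p5,hub)}
  ∪ pre   = {pkg_at(p1,depot), pkg_at(p5,hub)} ∪ {truck_at(t3,portB)}
          = {pkg_at(p1,depot), pkg_at(p5,hub), truck_at(t3,portB)}

== RESULT ==
["pkg_at(p1,depot)", "pkg_at(p5,hub)", "truck_at(t3,portB)"]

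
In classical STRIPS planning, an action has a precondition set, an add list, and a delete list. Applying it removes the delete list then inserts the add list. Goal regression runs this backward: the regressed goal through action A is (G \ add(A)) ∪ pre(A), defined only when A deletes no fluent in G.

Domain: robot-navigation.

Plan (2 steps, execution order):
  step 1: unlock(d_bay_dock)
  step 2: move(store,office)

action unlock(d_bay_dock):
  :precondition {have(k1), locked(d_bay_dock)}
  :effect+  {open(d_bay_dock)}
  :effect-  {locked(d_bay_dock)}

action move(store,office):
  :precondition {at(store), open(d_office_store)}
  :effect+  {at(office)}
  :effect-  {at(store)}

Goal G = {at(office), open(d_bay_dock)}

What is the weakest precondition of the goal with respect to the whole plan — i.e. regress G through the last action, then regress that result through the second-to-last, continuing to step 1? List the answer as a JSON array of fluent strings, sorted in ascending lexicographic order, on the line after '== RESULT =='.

Regress step by step:
  through step 2 (move(store,office)): drop {at(office)}, keep {open(d_bay_dock)}, require {at(store), open(d_office_store)}
    → {at(store), open(d_bay_dock), open(d_office_store)}
  through step 1 (unlock(d_bay_dock)): drop {open(d_bay_dock)}, keep {at(store), open(d_office_store)}, require {have(k1), locked(d_bay_dock)}
    → {at(store), have(k1), locked(d_bay_dock), open(d_office_store)}

== RESULT ==
["at(store)", "have(k1)", "locked(d_bay_dock)", "open(d_office_store)"]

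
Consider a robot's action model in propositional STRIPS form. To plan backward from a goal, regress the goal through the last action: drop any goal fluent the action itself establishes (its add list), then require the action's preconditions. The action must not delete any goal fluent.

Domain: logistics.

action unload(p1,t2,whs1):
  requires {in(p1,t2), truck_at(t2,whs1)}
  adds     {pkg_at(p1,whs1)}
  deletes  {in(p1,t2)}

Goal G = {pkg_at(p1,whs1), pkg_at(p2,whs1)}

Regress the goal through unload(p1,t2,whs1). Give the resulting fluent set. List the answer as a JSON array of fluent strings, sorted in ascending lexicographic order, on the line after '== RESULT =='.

Compute (G \ add) ∪ pre:
  G ∩ del = {}  (empty — regression defined)
  G \ add = {pkg_at(p1,whs1), pkg_at(p2,whs1)} \ {pkg_at(p1,whs1)} = {pkg_at(p2,whs1)}
  ∪ pre   = {pkg_at(p2,whs1)} ∪ {in(p1,t2), truck_at(t2,whs1)}
          = {in(p1,t2), pkg_at(p2,whs1), truck_at(t2,whs1)}

== RESULT ==
["in(p1,t2)", "pkg_at(p2,whs1)", "truck_at(t2,whs1)"]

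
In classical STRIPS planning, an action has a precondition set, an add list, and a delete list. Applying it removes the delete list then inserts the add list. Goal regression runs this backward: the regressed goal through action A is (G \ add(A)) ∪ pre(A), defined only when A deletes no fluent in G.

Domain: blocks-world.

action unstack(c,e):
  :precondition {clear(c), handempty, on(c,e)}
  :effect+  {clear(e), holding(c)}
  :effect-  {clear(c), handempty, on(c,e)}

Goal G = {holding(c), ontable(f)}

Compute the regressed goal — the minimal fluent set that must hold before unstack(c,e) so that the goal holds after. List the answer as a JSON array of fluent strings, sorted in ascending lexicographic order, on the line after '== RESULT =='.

Regress:
  G ∩ del = {}  (empty — regression defined)
  G \ add = {holding(c), ontable(f)} \ {clear(e), holding(c)} = {ontable(f)}
  ∪ pre   = {ontable(f)} ∪ {clear(c), handempty, on(c,e)}
          = {clear(c), handempty, on(c,e), ontable(f)}

== RESULT ==
["clear(c)", "handempty", "on(c,e)", "ontable(f)"]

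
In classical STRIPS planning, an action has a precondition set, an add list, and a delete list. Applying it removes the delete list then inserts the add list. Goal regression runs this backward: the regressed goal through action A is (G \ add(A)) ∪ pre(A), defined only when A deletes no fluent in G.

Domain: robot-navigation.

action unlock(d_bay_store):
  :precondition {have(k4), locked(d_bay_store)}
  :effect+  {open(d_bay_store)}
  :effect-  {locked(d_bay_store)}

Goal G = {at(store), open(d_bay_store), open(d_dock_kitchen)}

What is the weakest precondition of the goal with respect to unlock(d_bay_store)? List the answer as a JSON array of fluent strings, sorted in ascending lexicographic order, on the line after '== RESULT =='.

Regress:
  G ∩ del = {}  (empty — regression defined)
  G \ add = {at(store), open(d_bay_store), open(d_dock_kitchen)} \ {open(d_bay_store)} = {at(store), open(d_dock_kitchen)}
  ∪ pre   = {at(store), open(d_dock_kitchen)} ∪ {have(k4), locked(d_bay_store)}
          = {at(store), have(k4), locked(d_bay_store), open(d_dock_kitchen)}

== RESULT ==
["at(store)", "have(k4)", "locked(d_bay_store)", "open(d_dock_kitchen)"]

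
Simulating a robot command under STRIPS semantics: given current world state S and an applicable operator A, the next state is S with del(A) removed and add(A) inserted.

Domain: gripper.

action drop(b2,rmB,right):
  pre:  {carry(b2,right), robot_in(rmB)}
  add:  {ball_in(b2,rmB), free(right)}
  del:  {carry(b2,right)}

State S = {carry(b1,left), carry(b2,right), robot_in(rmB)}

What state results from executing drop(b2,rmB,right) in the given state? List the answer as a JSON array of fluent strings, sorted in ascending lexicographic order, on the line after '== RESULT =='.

Progress:
  pre ⊆ S: {carry(b2,right), robot_in(rmB)} ⊆ S  — applicable
  S \ del = {carry(b1,left), robot_in(rmB)}
  ∪ add   = {ball_in(b2,rmB), carry(b1,left), free(right), robot_in(rmB)}

== RESULT ==
["ball_in(b2,rmB)", "carry(b1,left)", "free(right)", "robot_in(rmB)"]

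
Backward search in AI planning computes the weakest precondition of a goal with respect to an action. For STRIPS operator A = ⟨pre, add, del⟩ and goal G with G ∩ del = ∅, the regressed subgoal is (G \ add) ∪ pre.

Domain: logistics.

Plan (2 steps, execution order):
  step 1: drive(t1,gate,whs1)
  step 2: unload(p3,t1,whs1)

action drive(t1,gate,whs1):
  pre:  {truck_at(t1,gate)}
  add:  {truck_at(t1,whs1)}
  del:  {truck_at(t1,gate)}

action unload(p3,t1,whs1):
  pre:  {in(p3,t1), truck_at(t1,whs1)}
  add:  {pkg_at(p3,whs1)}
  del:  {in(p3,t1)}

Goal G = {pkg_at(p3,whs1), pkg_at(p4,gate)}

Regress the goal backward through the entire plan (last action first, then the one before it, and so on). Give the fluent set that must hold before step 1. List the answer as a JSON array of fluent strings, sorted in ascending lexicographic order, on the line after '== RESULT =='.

Work backward from the goal:
  through step 2 (unload(p3,t1,whs1)): drop {pkg_at(p3,whs1)}, keep {pkg_at(p4,gate)}, require {in(p3,t1), truck_at(t1,whs1)}
    → {in(p3,t1), pkg_at(p4,gate), truck_at(t1,whs1)}
  through step 1 (drive(t1,gate,whs1)): drop {truck_at(t1,whs1)}, keep {in(p3,t1), pkg_at(p4,gate)}, require {truck_at(t1,gate)}
    → {in(p3,t1), pkg_at(p4,gate), truck_at(t1,gate)}

== RESULT ==
["in(p3,t1)", "pkg_at(p4,gate)", "truck_at(t1,gate)"]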